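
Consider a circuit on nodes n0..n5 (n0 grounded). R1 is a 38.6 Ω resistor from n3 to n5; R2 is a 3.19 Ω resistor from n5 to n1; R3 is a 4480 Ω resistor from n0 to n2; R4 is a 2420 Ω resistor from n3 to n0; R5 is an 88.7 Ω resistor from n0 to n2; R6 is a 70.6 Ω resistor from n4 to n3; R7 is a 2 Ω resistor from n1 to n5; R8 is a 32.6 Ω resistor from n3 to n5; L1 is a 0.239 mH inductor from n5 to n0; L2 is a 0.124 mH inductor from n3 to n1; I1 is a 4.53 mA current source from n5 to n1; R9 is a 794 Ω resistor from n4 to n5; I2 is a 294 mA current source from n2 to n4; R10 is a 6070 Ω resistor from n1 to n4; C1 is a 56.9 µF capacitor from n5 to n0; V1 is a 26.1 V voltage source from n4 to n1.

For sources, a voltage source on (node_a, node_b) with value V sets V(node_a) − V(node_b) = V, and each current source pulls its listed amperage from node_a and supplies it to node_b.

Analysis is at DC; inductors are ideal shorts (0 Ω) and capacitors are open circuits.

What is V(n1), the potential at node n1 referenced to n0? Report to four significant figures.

Apply KCL at each of the 5 non-ground nodes and solve the resulting linear system.
Node n1: branches {R2, R7, L2, I1, R10, V1} → V_1 = 0.3047
Node n2: branches {R3, R5, I2} → V_2 = -25.57
Node n3: branches {R1, R4, R6, R8, L2} → V_3 = 0.3047
Node n4: branches {R6, R9, I2, R10, V1} → V_4 = 26.40
Node n5: branches {R1, R2, R7, R8, L1, I1, R9, C1} → V_5 = 0.000
Source currents: i(L1)=0.2939, i(L2)=0.3523, i(V1)=-0.1132

0.3047 V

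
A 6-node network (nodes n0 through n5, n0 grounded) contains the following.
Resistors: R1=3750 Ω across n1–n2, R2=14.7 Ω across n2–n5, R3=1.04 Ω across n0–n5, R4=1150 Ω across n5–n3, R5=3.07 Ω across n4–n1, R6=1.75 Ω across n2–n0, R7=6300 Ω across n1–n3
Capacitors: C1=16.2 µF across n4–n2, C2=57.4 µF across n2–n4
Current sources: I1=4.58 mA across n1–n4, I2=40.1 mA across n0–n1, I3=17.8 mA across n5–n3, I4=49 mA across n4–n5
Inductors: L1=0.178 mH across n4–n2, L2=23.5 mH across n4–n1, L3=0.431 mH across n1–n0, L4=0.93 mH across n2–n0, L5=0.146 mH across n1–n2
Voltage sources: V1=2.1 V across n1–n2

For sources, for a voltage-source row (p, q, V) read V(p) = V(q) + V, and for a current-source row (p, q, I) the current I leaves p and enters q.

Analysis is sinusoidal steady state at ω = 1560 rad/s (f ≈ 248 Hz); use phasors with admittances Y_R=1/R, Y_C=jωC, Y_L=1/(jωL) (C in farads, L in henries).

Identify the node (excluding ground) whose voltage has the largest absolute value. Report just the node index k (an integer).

Element admittances at ω=1560 rad/s:
  Y(R1) = 0.0002667+0.000j S between n1,n2
  Y(R2) = 0.06803+0.000j S between n2,n5
  Y(C1) = 0.000+0.02527j S between n4,n2
  Y(R3) = 0.9615+0.000j S between n0,n5
  I1: injects 0.00458 A into n4 (from n1)
  Y(R4) = 0.0008696+0.000j S between n5,n3
  Y(R5) = 0.3257+0.000j S between n4,n1
  Y(R6) = 0.5714+0.000j S between n2,n0
  Y(C2) = 0.000+0.08954j S between n2,n4
  I2: injects 0.0401 A into n1 (from n0)
  I3: injects 0.0178 A into n3 (from n5)
  Y(L1) = 0.000-3.601j S between n4,n2
  I4: injects 0.049 A into n5 (from n4)
  Y(L2) = 0.000-0.02728j S between n4,n1
  Y(L3) = 0.000-1.487j S between n1,n0
  Y(L4) = 0.000-0.6893j S between n2,n0
  Y(R7) = 0.0001587+0.000j S between n1,n3
  Y(L5) = 0.000-4.391j S between n1,n2
  V1: constraint V(n1)−V(n2) = 2.1
Assemble and solve the 6×6 MNA system:
  V(n1)=0.7772+0.3844j  V(n2)=-1.323+0.3844j  V(n3)=17.39+0.08086j  V(n4)=-1.290+0.5634j  V(n5)=-0.04237+0.02545j
  i(V1)=-1.203+10.49j

3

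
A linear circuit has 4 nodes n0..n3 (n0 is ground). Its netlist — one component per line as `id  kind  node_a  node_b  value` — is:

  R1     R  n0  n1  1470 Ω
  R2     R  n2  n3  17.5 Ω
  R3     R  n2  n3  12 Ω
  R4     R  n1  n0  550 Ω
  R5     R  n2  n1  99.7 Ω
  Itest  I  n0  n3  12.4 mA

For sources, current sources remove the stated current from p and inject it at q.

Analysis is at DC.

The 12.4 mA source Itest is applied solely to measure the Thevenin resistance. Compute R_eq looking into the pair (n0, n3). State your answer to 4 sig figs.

Element admittances at DC:
  Y(R1) = 0.0006803 S between n0,n1
  Y(R2) = 0.05714 S between n2,n3
  Y(R3) = 0.08333 S between n2,n3
  Y(R4) = 0.001818 S between n1,n0
  Y(R5) = 0.01003 S between n2,n1
  Itest: injects 0.0124 A into n3 (from n0)
Assemble and solve the 3×3 MNA system:
  V(n1)=4.963  V(n2)=6.199  V(n3)=6.288

R_eq = 507.1 Ω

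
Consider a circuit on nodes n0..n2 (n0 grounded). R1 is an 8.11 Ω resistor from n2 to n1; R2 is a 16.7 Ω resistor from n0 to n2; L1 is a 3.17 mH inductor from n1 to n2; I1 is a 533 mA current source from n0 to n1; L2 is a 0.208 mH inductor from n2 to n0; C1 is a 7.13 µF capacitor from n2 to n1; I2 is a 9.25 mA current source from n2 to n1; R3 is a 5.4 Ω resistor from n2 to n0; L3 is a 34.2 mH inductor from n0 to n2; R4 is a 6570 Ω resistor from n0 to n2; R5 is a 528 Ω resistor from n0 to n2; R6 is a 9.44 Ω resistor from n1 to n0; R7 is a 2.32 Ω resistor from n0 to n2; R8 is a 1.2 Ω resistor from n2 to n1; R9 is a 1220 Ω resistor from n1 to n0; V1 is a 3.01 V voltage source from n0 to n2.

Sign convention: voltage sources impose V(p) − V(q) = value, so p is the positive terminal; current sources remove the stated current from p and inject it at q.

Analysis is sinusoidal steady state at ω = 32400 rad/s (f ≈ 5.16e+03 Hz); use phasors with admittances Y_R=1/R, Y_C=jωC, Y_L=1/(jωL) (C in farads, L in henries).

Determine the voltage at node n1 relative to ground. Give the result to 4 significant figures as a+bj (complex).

Apply KCL at each of the 2 non-ground nodes and solve the resulting linear system.
Node n1: branches {R1, L1, I1, C1, I2, R6, R8, R9} → V_1 = -2.232-0.1620j
Node n2: branches {R1, R2, L1, L2, C1, I2, R3, L3, R4, R5, R7, R8, V1} → V_2 = -3.010+0.000j
Source currents: i(V1)=-2.812+0.4321j

-2.232-0.1620j V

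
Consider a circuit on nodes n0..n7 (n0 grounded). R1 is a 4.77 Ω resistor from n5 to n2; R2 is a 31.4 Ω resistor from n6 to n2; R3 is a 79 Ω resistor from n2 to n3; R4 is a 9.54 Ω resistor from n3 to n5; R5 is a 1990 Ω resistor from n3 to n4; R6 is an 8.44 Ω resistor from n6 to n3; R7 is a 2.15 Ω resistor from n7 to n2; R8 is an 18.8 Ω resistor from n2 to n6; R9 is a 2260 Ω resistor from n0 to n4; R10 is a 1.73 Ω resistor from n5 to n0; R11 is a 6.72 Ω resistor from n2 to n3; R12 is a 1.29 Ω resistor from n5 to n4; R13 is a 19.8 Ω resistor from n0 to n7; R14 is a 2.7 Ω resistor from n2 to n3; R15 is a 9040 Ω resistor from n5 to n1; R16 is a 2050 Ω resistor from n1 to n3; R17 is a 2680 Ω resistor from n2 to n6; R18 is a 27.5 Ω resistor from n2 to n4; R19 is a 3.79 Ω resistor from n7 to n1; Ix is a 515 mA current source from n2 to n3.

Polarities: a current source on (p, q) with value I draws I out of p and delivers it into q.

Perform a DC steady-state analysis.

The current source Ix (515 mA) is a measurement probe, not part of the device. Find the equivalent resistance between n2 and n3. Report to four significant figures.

Element admittances at DC:
  Y(R1) = 0.2096 S between n5,n2
  Y(R2) = 0.03185 S between n6,n2
  Y(R3) = 0.01266 S between n2,n3
  Y(R4) = 0.1048 S between n3,n5
  Y(R5) = 0.0005025 S between n3,n4
  Y(R6) = 0.1185 S between n6,n3
  Y(R7) = 0.4651 S between n7,n2
  Y(R8) = 0.05319 S between n2,n6
  Y(R9) = 0.0004425 S between n0,n4
  Y(R10) = 0.5780 S between n5,n0
  Y(R11) = 0.1488 S between n2,n3
  Y(R12) = 0.7752 S between n5,n4
  Y(R13) = 0.05051 S between n0,n7
  Y(R14) = 0.3704 S between n2,n3
  Y(R15) = 0.0001106 S between n5,n1
  Y(R16) = 0.0004878 S between n1,n3
  Y(R17) = 0.0003731 S between n2,n6
  Y(R18) = 0.03636 S between n2,n4
  Y(R19) = 0.2639 S between n7,n1
  Ix: injects 0.515 A into n3 (from n2)
Assemble and solve the 7×7 MNA system:
  V(n1)=-0.1734  V(n2)=-0.1948  V(n3)=0.5868  V(n4)=0.006224  V(n5)=0.01528  V(n6)=0.2594  V(n7)=-0.1749

R_eq = 1.518 Ω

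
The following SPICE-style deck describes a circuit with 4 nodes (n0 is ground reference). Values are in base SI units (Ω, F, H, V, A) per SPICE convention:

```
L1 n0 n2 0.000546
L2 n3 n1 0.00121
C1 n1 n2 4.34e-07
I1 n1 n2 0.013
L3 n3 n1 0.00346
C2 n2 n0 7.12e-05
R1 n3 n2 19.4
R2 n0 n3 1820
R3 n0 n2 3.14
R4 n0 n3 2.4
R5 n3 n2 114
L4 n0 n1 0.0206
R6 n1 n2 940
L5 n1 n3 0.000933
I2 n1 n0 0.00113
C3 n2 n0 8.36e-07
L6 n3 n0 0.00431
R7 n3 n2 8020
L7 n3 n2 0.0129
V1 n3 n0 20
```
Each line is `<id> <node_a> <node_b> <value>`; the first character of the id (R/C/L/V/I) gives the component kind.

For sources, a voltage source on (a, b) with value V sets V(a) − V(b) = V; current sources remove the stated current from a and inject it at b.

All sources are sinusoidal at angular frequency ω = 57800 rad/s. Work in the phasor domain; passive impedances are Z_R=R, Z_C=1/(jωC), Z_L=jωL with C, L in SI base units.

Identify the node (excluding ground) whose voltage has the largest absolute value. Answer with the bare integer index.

1

Element admittances at ω=57800 rad/s:
  Y(L1) = 0.000-0.03169j S between n0,n2
  Y(L2) = 0.000-0.01430j S between n3,n1
  Y(C1) = 0.000+0.02509j S between n1,n2
  I1: injects 0.013 A into n2 (from n1)
  Y(L3) = 0.000-0.005000j S between n3,n1
  Y(C2) = 0.000+4.115j S between n2,n0
  Y(R1) = 0.05155+0.000j S between n3,n2
  Y(R2) = 0.0005495+0.000j S between n0,n3
  Y(R3) = 0.3185+0.000j S between n0,n2
  Y(R4) = 0.4167+0.000j S between n0,n3
  Y(R5) = 0.008772+0.000j S between n3,n2
  Y(L4) = 0.000-0.0008399j S between n0,n1
  Y(R6) = 0.001064+0.000j S between n1,n2
  Y(L5) = 0.000-0.01854j S between n1,n3
  I2: injects 0.00113 A into n0 (from n1)
  Y(C3) = 0.000+0.04832j S between n2,n0
  Y(L6) = 0.000-0.004014j S between n3,n0
  Y(R7) = 0.0001247+0.000j S between n3,n2
  Y(L7) = 0.000-0.001341j S between n3,n2
  V1: constraint V(n3)−V(n0) = 20
Assemble and solve the 4×4 MNA system:
  V(n1)=54.67-4.728j  V(n2)=0.3502-0.3045j  V(n3)=20.00+0.000j
  i(V1)=-9.711-1.224j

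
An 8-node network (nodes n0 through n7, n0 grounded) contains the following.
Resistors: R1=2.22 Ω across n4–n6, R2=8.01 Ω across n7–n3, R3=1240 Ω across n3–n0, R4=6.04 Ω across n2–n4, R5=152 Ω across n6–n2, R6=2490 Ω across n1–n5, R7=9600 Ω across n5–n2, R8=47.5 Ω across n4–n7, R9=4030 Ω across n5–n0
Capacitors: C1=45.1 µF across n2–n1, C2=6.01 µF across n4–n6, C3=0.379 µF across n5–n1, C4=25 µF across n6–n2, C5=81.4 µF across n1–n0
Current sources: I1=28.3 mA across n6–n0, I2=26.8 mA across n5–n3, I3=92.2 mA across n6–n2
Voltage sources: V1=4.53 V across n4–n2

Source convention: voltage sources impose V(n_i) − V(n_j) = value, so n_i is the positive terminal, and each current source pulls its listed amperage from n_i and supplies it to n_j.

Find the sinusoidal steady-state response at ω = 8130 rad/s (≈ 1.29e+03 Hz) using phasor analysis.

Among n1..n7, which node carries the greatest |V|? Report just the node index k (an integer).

5

MNA unknowns: 7 node voltages V₁..V_7 plus 1 source current (V1)
R1: Y=0.4505+0.000j on G[4,6]
R2: Y=0.1248+0.000j on G[7,3]
R3: Y=0.0008065+0.000j on G[3,0]
C1: Y=0.000+0.3667j on G[2,1]
R4: Y=0.1656+0.000j on G[2,4]
C2: Y=0.000+0.04886j on G[4,6]
R5: Y=0.006579+0.000j on G[6,2]
R6: Y=0.0004016+0.000j on G[1,5]
C3: Y=0.000+0.003081j on G[5,1]
C4: Y=0.000+0.2033j on G[6,2]
R7: Y=0.0001042+0.000j on G[5,2]
C5: Y=0.000+0.6618j on G[1,0]
R8: Y=0.02105+0.000j on G[4,7]
R9: Y=0.0002481+0.000j on G[5,0]
I1: z[6]−=0.0283, z[0]+=0.0283
I2: z[5]−=0.0268, z[3]+=0.0268
I3: z[6]−=0.0922, z[2]+=0.0922
V1: row V4−V2=4.53, i_V1 at 4,2
solve → V1=-0.003172+0.04903j, V2=-0.0009859+0.06636j, V3=5.759+0.06351j, V4=4.529+0.06636j, V5=-2.014+8.254j, V6=3.425-1.339j, V7=5.581+0.06392j
aux → i_V1=-1.157-0.6871j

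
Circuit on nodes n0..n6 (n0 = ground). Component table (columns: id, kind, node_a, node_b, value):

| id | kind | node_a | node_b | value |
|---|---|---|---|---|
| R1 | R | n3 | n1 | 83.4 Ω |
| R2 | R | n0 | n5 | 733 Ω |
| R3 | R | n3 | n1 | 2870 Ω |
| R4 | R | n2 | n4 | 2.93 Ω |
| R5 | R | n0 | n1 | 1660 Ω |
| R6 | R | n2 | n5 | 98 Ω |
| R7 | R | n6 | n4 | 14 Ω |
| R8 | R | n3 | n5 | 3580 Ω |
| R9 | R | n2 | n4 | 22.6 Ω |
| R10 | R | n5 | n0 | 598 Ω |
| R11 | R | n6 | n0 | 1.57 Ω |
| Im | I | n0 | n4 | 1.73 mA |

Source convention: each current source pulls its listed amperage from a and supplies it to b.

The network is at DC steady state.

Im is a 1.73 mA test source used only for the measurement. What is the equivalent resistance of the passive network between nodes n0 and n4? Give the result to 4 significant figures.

MNA unknowns: 6 node voltages V₁..V_6
R1: Y=0.01199 on G[3,1]
R2: Y=0.001364 on G[0,5]
R3: Y=0.0003484 on G[3,1]
R4: Y=0.3413 on G[2,4]
R5: Y=0.0006024 on G[0,1]
R6: Y=0.01020 on G[2,5]
R7: Y=0.07143 on G[6,4]
R8: Y=0.0002793 on G[3,5]
R9: Y=0.04425 on G[2,4]
R10: Y=0.001672 on G[5,0]
R11: Y=0.6369 on G[6,0]
Im: z[0]−=0.00173, z[4]+=0.00173
solve → V1=0.006113, V2=0.02579, V3=0.006412, V4=0.02595, V5=0.01960, V6=0.002617

R_eq = 15.00 Ω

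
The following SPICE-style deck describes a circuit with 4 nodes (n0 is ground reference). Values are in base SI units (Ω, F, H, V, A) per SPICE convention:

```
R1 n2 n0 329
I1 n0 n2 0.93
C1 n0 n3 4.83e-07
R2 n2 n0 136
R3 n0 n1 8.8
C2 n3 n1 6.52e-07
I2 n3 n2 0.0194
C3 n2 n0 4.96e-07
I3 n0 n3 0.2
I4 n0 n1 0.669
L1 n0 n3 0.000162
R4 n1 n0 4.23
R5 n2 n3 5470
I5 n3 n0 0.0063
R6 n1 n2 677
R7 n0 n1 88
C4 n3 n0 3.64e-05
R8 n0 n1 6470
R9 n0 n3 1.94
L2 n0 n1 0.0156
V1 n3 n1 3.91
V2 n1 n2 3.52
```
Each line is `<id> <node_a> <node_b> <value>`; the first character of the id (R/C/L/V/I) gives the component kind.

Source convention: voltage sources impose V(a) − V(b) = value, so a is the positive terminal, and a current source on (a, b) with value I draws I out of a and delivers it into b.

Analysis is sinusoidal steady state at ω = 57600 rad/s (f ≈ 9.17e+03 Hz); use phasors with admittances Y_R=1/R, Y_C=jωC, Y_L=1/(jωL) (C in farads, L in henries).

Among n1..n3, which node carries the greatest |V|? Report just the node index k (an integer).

2

MNA unknowns: 3 node voltages V₁..V_3 plus 2 source currents (V1, V2)
R1: Y=0.003040+0.000j on G[2,0]
I1: z[0]−=0.93, z[2]+=0.93
C1: Y=0.000+0.02782j on G[0,3]
R2: Y=0.007353+0.000j on G[2,0]
R3: Y=0.1136+0.000j on G[0,1]
C2: Y=0.000+0.03756j on G[3,1]
I2: z[3]−=0.0194, z[2]+=0.0194
C3: Y=0.000+0.02857j on G[2,0]
I3: z[0]−=0.2, z[3]+=0.2
I4: z[0]−=0.669, z[1]+=0.669
L1: Y=0.000-0.1072j on G[0,3]
R4: Y=0.2364+0.000j on G[1,0]
R5: Y=0.0001828+0.000j on G[2,3]
I5: z[3]−=0.0063, z[0]+=0.0063
R6: Y=0.001477+0.000j on G[1,2]
R7: Y=0.01136+0.000j on G[0,1]
C4: Y=0.000+2.097j on G[3,0]
R8: Y=0.0001546+0.000j on G[0,1]
R9: Y=0.5155+0.000j on G[0,3]
L2: Y=0.000-0.001113j on G[0,1]
V1: row V3−V1=3.91, i_V1 at 3,1
V2: row V1−V2=3.52, i_V2 at 1,2
solve → V1=-3.238-1.314j, V2=-6.758-1.314j, V3=0.6720-1.314j
aux → i_V1=-2.825-0.8251j, i_V2=-0.9886-0.2067j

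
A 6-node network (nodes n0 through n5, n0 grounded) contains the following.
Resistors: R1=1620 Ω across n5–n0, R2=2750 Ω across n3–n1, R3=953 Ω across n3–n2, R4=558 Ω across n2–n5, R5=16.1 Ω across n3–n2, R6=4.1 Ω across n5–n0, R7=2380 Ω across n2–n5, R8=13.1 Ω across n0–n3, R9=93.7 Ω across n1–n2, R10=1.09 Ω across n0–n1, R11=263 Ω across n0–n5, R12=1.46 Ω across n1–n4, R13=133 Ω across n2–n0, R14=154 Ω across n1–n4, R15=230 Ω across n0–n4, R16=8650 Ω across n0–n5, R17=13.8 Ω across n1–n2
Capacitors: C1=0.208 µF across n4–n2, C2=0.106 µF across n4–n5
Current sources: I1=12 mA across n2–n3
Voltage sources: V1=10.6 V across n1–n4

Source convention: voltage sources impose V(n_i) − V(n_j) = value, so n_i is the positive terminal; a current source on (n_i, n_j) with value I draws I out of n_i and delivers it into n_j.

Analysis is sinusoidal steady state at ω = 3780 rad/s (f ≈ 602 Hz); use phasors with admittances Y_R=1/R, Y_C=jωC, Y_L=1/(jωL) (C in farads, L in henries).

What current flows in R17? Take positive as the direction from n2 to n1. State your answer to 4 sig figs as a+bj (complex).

-0.004876-0.004915j A

Element admittances at ω=3780 rad/s:
  Y(R1) = 0.0006173+0.000j S between n5,n0
  Y(R2) = 0.0003636+0.000j S between n3,n1
  Y(R3) = 0.001049+0.000j S between n3,n2
  Y(R4) = 0.001792+0.000j S between n2,n5
  Y(R5) = 0.06211+0.000j S between n3,n2
  Y(R6) = 0.2439+0.000j S between n5,n0
  Y(R7) = 0.0004202+0.000j S between n2,n5
  Y(C1) = 0.000+0.0007862j S between n4,n2
  Y(R8) = 0.07634+0.000j S between n0,n3
  Y(R9) = 0.01067+0.000j S between n1,n2
  Y(R10) = 0.9174+0.000j S between n0,n1
  Y(R11) = 0.003802+0.000j S between n0,n5
  Y(R12) = 0.6849+0.000j S between n1,n4
  Y(R13) = 0.007519+0.000j S between n2,n0
  Y(R14) = 0.006494+0.000j S between n1,n4
  Y(R15) = 0.004348+0.000j S between n0,n4
  Y(R16) = 0.0001156+0.000j S between n0,n5
  I1: injects 0.012 A into n3 (from n2)
  Y(R17) = 0.07246+0.000j S between n1,n2
  Y(C2) = 0.000+0.0004007j S between n4,n5
  V1: constraint V(n1)−V(n4) = 10.6
Assemble and solve the 6×6 MNA system:
  V(n1)=0.04401+0.007441j  V(n2)=-0.02328-0.06039j  V(n3)=0.07540-0.02725j  V(n4)=-10.56+0.007441j  V(n5)=-0.0002452-0.01741j
  i(V1)=-7.375-0.01248j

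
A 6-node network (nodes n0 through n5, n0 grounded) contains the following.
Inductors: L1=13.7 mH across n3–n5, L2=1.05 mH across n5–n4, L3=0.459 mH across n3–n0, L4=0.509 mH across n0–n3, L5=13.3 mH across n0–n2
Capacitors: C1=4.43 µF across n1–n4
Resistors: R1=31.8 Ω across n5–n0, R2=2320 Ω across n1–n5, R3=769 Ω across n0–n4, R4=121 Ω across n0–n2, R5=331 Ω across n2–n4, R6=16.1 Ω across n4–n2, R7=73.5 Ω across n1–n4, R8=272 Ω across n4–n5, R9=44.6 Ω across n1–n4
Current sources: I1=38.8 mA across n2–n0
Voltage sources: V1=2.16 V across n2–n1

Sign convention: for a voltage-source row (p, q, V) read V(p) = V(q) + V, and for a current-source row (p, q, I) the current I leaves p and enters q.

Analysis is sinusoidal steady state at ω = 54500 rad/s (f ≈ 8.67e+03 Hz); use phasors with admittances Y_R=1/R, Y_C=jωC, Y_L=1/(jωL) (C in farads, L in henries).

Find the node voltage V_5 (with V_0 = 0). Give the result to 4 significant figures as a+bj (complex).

MNA unknowns: 5 node voltages V₁..V_5 plus 1 source current (V1)
L1: Y=0.000-0.001339j on G[3,5]
L2: Y=0.000-0.01747j on G[5,4]
C1: Y=0.000+0.2414j on G[1,4]
R1: Y=0.03145+0.000j on G[5,0]
R2: Y=0.0004310+0.000j on G[1,5]
R3: Y=0.001300+0.000j on G[0,4]
I1: z[2]−=0.0388, z[0]+=0.0388
R4: Y=0.008264+0.000j on G[0,2]
R5: Y=0.003021+0.000j on G[2,4]
R6: Y=0.06211+0.000j on G[4,2]
L3: Y=0.000-0.03998j on G[3,0]
L4: Y=0.000-0.03605j on G[0,3]
R7: Y=0.01361+0.000j on G[1,4]
L5: Y=0.000-0.001380j on G[0,2]
R8: Y=0.003676+0.000j on G[4,5]
R9: Y=0.02242+0.000j on G[1,4]
V1: row V2−V1=2.16, i_V1 at 2,1
solve → V1=-2.245-0.8673j, V2=-0.08468-0.8673j, V3=-0.01905+0.004160j, V4=-2.010-1.502j, V5=-1.100+0.2403j
aux → i_V1=-0.1623-0.03431j

-1.100+0.2403j V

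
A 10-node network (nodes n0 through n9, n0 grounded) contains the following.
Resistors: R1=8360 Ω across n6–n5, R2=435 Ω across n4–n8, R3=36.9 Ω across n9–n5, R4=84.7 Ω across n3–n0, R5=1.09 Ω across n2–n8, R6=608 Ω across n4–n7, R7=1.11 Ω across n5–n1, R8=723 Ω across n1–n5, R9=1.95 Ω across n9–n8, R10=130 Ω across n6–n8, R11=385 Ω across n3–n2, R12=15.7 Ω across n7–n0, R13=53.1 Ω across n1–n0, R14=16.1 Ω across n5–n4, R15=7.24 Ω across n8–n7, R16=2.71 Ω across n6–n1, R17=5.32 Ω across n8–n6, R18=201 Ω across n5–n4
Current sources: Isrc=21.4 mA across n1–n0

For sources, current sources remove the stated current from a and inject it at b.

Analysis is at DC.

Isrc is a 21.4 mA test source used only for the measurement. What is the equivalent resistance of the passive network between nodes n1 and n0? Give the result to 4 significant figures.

R_eq = 18.36 Ω

Apply KCL at each of the 9 non-ground nodes and solve the resulting linear system.
Node n1: branches {R7, R8, R13, R16, Isrc} → V_1 = -0.3929
Node n2: branches {R5, R11} → V_2 = -0.3036
Node n3: branches {R4, R11} → V_3 = -0.05474
Node n4: branches {R2, R6, R14, R18} → V_4 = -0.3830
Node n5: branches {R1, R3, R7, R8, R14, R18} → V_5 = -0.3899
Node n6: branches {R1, R10, R16, R17} → V_6 = -0.3622
Node n7: branches {R6, R12, R15} → V_7 = -0.2097
Node n8: branches {R2, R5, R9, R10, R15, R17} → V_8 = -0.3043
Node n9: branches {R3, R9} → V_9 = -0.3086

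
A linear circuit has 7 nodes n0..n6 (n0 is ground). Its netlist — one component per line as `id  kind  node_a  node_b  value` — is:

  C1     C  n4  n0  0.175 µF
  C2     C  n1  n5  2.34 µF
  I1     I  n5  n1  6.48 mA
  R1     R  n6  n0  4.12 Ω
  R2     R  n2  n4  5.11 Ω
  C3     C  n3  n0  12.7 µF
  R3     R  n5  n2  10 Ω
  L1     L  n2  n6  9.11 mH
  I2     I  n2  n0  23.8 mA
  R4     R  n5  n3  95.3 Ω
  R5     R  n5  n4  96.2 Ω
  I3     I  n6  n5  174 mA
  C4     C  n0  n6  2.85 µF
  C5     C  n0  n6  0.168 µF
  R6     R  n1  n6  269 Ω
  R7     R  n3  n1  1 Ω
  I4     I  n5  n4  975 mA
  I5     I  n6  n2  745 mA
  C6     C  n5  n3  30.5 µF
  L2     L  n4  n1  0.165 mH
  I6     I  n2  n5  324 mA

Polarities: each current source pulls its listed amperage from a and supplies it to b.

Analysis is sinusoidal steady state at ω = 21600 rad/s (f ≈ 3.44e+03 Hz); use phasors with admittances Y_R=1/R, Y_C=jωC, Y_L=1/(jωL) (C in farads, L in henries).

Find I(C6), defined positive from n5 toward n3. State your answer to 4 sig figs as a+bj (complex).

-0.2064+0.3031j A

Apply KCL at each of the 6 non-ground nodes and solve the resulting linear system.
Node n1: branches {C2, I1, R6, R7, L2} → V_1 = 1.236-3.495j
Node n2: branches {R2, R3, L1, I2, I5, I6} → V_2 = 2.978-0.5268j
Node n3: branches {C3, R4, R7, C6} → V_3 = 0.1489-3.230j
Node n4: branches {C1, R2, R5, I4, L2} → V_4 = 2.126+0.5250j
Node n5: branches {C2, I1, R3, R4, R5, I3, I4, C6, I6} → V_5 = 0.6091-2.916j
Node n6: branches {R1, L1, I3, C4, C5, R6, I5} → V_6 = -3.539+0.7490j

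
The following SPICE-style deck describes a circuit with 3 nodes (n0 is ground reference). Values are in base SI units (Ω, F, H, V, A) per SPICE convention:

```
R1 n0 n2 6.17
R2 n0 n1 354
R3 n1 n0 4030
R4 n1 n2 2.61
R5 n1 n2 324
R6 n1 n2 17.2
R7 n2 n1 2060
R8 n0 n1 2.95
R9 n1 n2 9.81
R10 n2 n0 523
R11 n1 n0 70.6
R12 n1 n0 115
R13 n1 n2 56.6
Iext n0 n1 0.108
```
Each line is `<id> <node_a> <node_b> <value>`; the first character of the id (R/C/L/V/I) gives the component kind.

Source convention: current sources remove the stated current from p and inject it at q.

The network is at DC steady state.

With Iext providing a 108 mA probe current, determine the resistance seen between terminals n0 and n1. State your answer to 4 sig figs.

Element admittances at DC:
  Y(R1) = 0.1621 S between n0,n2
  Y(R2) = 0.002825 S between n0,n1
  Y(R3) = 0.0002481 S between n1,n0
  Y(R4) = 0.3831 S between n1,n2
  Y(R5) = 0.003086 S between n1,n2
  Y(R6) = 0.05814 S between n1,n2
  Y(R7) = 0.0004854 S between n2,n1
  Y(R8) = 0.3390 S between n0,n1
  Y(R9) = 0.1019 S between n1,n2
  Y(R10) = 0.001912 S between n2,n0
  Y(R11) = 0.01416 S between n1,n0
  Y(R12) = 0.008696 S between n1,n0
  Y(R13) = 0.01767 S between n1,n2
  Iext: injects 0.108 A into n1 (from n0)
Assemble and solve the 2×2 MNA system:
  V(n1)=0.2195  V(n2)=0.1701

R_eq = 2.033 Ω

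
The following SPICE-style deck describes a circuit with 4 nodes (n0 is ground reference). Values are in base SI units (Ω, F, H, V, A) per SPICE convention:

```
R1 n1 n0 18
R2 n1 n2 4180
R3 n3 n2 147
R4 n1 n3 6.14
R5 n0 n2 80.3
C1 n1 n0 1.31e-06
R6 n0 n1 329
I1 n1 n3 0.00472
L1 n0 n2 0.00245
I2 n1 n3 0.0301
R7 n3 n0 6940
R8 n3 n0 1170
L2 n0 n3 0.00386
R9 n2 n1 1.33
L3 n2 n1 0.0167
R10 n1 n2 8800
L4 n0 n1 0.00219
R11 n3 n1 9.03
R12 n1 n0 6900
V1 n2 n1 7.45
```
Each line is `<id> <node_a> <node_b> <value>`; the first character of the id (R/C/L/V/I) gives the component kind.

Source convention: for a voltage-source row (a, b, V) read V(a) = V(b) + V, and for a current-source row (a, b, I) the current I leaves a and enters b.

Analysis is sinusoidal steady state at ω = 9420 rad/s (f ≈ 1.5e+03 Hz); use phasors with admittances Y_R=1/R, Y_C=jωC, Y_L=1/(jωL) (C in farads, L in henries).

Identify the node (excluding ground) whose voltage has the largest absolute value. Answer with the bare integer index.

2

MNA unknowns: 3 node voltages V₁..V_3 plus 1 source current (V1)
R1: Y=0.05556+0.000j on G[1,0]
R2: Y=0.0002392+0.000j on G[1,2]
R3: Y=0.006803+0.000j on G[3,2]
R4: Y=0.1629+0.000j on G[1,3]
R5: Y=0.01245+0.000j on G[0,2]
C1: Y=0.000+0.01234j on G[1,0]
R6: Y=0.003040+0.000j on G[0,1]
I1: z[1]−=0.00472, z[3]+=0.00472
L1: Y=0.000-0.04333j on G[0,2]
I2: z[1]−=0.0301, z[3]+=0.0301
R7: Y=0.0001441+0.000j on G[3,0]
R8: Y=0.0008547+0.000j on G[3,0]
L2: Y=0.000-0.02750j on G[0,3]
R9: Y=0.7519+0.000j on G[2,1]
L3: Y=0.000-0.006357j on G[2,1]
R10: Y=0.0001136+0.000j on G[1,2]
L4: Y=0.000-0.04847j on G[0,1]
R11: Y=0.1107+0.000j on G[3,1]
R12: Y=0.0001449+0.000j on G[1,0]
V1: row V2−V1=7.45, i_V1 at 2,1
solve → V1=-2.496+0.8719j, V2=4.954+0.8719j, V3=-2.246+0.6492j
aux → i_V1=-5.753+0.2497j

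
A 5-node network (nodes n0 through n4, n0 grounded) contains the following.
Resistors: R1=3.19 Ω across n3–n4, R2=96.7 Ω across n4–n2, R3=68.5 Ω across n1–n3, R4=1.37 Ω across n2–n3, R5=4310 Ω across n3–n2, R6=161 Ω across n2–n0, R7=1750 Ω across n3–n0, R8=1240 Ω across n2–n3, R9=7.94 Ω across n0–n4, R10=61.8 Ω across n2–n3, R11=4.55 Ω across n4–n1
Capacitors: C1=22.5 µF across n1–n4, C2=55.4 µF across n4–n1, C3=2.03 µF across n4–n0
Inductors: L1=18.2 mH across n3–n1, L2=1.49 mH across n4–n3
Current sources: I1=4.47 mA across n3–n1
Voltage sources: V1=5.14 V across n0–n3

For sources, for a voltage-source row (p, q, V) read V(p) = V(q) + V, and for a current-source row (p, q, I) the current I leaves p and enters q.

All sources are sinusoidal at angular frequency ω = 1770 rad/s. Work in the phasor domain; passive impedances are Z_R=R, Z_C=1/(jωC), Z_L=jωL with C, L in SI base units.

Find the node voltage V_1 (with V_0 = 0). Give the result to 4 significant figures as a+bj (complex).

MNA unknowns: 4 node voltages V₁..V_4 plus 1 source current (V1)
R1: Y=0.3135+0.000j on G[3,4]
R2: Y=0.01034+0.000j on G[4,2]
R3: Y=0.01460+0.000j on G[1,3]
C1: Y=0.000+0.03982j on G[1,4]
R4: Y=0.7299+0.000j on G[2,3]
R5: Y=0.0002320+0.000j on G[3,2]
L1: Y=0.000-0.03104j on G[3,1]
C2: Y=0.000+0.09806j on G[4,1]
R6: Y=0.006211+0.000j on G[2,0]
L2: Y=0.000-0.3792j on G[4,3]
R7: Y=0.0005714+0.000j on G[3,0]
R8: Y=0.0008065+0.000j on G[2,3]
C3: Y=0.000+0.003593j on G[4,0]
R9: Y=0.1259+0.000j on G[0,4]
R10: Y=0.01618+0.000j on G[2,3]
I1: z[3]−=0.00447, z[1]+=0.00447
R11: Y=0.2198+0.000j on G[4,1]
V1: row V0−V3=5.14, i_V1 at 0,3
solve → V1=-4.443+0.8075j, V2=-5.088+0.009645j, V3=-5.140+0.000j, V4=-4.363+0.7123j
aux → i_V1=-0.5866+0.07409j

-4.443+0.8075j V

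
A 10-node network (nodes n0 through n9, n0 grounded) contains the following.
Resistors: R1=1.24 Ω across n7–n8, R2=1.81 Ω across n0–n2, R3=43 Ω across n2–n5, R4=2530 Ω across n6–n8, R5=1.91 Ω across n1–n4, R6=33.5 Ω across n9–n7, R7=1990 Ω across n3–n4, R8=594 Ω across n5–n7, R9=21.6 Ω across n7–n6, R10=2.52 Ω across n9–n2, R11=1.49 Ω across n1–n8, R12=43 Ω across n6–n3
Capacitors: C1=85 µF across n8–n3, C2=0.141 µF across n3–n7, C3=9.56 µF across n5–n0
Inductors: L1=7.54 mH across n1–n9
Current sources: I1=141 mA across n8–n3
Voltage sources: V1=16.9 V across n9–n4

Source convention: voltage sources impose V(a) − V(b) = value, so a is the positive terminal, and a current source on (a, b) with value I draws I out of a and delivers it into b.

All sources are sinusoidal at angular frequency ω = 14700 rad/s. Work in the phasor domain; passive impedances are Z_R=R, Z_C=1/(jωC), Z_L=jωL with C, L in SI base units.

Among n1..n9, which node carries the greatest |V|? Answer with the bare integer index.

4

MNA unknowns: 9 node voltages V₁..V_9 plus 1 source current (V1)
R1: Y=0.8065+0.000j on G[7,8]
R2: Y=0.5525+0.000j on G[0,2]
C1: Y=0.000+1.250j on G[8,3]
C2: Y=0.000+0.002073j on G[3,7]
C3: Y=0.000+0.1405j on G[5,0]
R3: Y=0.02326+0.000j on G[2,5]
L1: Y=0.000-0.009022j on G[1,9]
R4: Y=0.0003953+0.000j on G[6,8]
R5: Y=0.5236+0.000j on G[1,4]
R6: Y=0.02985+0.000j on G[9,7]
R7: Y=0.0005025+0.000j on G[3,4]
R8: Y=0.001684+0.000j on G[5,7]
R9: Y=0.04630+0.000j on G[7,6]
I1: z[8]−=0.141, z[3]+=0.141
R10: Y=0.3968+0.000j on G[9,2]
R11: Y=0.6711+0.000j on G[1,8]
R12: Y=0.02326+0.000j on G[6,3]
V1: row V9−V4=16.9, i_V1 at 9,4
solve → V1=-15.91-0.2510j, V2=0.04151+0.007750j, V3=-15.21-0.3579j, V4=-16.80+0.009431j, V5=-0.03047+0.1632j, V6=-14.84-0.2745j, V7=-14.65-0.2330j, V8=-15.21-0.2389j, V9=0.1035+0.009431j
aux → i_V1=-0.4673+0.1365j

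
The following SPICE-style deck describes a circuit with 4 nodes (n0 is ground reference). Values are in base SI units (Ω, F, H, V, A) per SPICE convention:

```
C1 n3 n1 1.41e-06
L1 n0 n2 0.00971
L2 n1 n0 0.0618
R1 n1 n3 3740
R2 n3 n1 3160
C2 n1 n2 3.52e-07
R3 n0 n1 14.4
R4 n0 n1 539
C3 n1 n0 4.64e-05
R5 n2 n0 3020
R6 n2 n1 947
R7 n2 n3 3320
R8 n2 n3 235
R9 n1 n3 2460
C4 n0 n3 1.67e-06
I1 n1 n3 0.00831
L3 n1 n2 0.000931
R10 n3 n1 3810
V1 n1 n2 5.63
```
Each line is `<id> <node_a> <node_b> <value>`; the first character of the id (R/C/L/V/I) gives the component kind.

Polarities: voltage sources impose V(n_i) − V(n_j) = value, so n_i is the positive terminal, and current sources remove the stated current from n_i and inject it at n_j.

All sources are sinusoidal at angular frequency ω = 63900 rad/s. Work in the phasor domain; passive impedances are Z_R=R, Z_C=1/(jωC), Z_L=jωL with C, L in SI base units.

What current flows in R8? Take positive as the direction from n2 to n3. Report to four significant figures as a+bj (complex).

Apply KCL at each of the 3 non-ground nodes and solve the resulting linear system.
Node n1: branches {C1, L2, R1, R2, C2, R3, R4, C3, R6, R9, I1, L3, R10, V1} → V_1 = -0.002828-0.003807j
Node n2: branches {L1, C2, R5, R6, R7, R8, L3, V1} → V_2 = -5.633-0.003807j
Node n3: branches {C1, R1, R2, R7, R8, R9, C4, I1, R10} → V_3 = -0.003956+0.08634j
Source currents: i(V1)=-0.03346-0.02333j

-0.02395-0.0003836j A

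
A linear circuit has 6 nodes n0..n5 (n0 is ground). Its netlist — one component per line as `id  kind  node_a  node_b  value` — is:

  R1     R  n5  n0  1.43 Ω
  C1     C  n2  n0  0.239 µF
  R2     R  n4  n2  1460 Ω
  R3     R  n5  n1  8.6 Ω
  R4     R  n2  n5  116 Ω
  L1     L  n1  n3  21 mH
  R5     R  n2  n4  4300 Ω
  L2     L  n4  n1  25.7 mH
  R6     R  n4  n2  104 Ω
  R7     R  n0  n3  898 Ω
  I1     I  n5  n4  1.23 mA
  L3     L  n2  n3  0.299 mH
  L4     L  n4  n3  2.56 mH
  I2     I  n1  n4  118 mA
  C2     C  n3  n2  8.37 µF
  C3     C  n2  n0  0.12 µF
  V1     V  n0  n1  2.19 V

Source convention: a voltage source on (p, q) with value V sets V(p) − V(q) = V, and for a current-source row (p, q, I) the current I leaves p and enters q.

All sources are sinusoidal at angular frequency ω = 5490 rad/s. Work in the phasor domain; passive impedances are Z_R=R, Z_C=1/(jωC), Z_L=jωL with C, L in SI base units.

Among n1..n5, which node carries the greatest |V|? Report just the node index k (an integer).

4

Apply KCL at each of the 5 non-ground nodes and solve the resulting linear system.
Node n1: branches {R3, L1, L2, I2, V1} → V_1 = -2.190+0.000j
Node n2: branches {C1, R2, R4, R5, R6, L3, C2, C3} → V_2 = 2.196+6.390j
Node n3: branches {L1, R7, L3, L4, C2} → V_3 = 2.110+6.412j
Node n4: branches {R2, R5, L2, R6, I1, L4, I2} → V_4 = 1.857+7.401j
Node n5: branches {R1, R3, R4, I1} → V_5 = -0.2875+0.06684j
Source currents: i(V1)=-0.2113+0.05821j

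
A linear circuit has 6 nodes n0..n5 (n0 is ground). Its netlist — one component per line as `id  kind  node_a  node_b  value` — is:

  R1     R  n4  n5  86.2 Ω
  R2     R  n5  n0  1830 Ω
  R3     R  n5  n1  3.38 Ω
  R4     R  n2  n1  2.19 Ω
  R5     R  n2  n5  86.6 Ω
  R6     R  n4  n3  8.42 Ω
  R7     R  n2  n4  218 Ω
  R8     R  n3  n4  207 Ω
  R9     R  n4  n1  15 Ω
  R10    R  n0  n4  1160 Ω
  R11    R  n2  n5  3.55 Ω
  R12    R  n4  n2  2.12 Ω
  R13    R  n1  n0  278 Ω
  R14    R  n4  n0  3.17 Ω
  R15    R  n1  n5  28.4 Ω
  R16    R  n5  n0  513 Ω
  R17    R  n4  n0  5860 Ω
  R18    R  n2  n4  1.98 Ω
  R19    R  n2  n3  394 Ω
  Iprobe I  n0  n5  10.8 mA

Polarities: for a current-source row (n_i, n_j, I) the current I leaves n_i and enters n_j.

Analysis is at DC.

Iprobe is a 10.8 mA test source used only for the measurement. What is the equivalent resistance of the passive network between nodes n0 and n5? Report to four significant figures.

MNA unknowns: 5 node voltages V₁..V_5
R1: Y=0.01160 on G[4,5]
R2: Y=0.0005464 on G[5,0]
R3: Y=0.2959 on G[5,1]
R4: Y=0.4566 on G[2,1]
R5: Y=0.01155 on G[2,5]
R6: Y=0.1188 on G[4,3]
R7: Y=0.004587 on G[2,4]
R8: Y=0.004831 on G[3,4]
R9: Y=0.06667 on G[4,1]
R10: Y=0.0008621 on G[0,4]
R11: Y=0.2817 on G[2,5]
R12: Y=0.4717 on G[4,2]
R13: Y=0.003597 on G[1,0]
R14: Y=0.3155 on G[4,0]
R15: Y=0.03521 on G[1,5]
R16: Y=0.001949 on G[5,0]
R17: Y=0.0001706 on G[4,0]
R18: Y=0.5051 on G[2,4]
R19: Y=0.002538 on G[2,3]
Iprobe: z[0]−=0.0108, z[5]+=0.0108
solve → V1=0.04916, V2=0.04228, V3=0.03326, V4=0.03307, V5=0.06243

R_eq = 5.781 Ω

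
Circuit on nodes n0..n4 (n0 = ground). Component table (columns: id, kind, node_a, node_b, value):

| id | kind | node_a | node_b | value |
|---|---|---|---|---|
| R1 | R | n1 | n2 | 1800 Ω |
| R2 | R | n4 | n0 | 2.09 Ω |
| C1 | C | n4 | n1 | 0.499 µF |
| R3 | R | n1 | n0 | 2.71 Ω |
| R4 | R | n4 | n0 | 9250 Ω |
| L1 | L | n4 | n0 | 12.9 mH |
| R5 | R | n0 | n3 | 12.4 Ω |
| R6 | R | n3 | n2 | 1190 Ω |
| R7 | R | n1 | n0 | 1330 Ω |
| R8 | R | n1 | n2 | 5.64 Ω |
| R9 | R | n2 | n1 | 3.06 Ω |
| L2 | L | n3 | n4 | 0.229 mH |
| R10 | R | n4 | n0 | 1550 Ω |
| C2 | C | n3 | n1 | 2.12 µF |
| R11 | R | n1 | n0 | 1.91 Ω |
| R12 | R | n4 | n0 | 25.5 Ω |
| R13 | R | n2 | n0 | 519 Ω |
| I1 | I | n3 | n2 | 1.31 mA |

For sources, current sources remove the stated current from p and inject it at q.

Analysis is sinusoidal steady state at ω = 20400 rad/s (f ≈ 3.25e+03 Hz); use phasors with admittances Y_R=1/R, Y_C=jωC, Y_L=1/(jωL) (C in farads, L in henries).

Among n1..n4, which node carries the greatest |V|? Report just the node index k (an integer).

Element admittances at ω=20400 rad/s:
  Y(R1) = 0.0005556+0.000j S between n1,n2
  Y(R2) = 0.4785+0.000j S between n4,n0
  Y(C1) = 0.000+0.01018j S between n4,n1
  Y(R3) = 0.3690+0.000j S between n1,n0
  Y(R4) = 0.0001081+0.000j S between n4,n0
  Y(L1) = 0.000-0.003800j S between n4,n0
  Y(R5) = 0.08065+0.000j S between n0,n3
  Y(R6) = 0.0008403+0.000j S between n3,n2
  Y(R7) = 0.0007519+0.000j S between n1,n0
  Y(R8) = 0.1773+0.000j S between n1,n2
  Y(R9) = 0.3268+0.000j S between n2,n1
  Y(L2) = 0.000-0.2141j S between n3,n4
  Y(R10) = 0.0006452+0.000j S between n4,n0
  Y(C2) = 0.000+0.04325j S between n3,n1
  Y(R11) = 0.5236+0.000j S between n1,n0
  Y(R12) = 0.03922+0.000j S between n4,n0
  Y(R13) = 0.001927+0.000j S between n2,n0
  I1: injects 0.00131 A into n2 (from n3)
Assemble and solve the 4×4 MNA system:
  V(n1)=0.001599-0.0003521j  V(n2)=0.004164-0.0003565j  V(n3)=-0.004768-0.003801j  V(n4)=-0.002037+0.001184j

3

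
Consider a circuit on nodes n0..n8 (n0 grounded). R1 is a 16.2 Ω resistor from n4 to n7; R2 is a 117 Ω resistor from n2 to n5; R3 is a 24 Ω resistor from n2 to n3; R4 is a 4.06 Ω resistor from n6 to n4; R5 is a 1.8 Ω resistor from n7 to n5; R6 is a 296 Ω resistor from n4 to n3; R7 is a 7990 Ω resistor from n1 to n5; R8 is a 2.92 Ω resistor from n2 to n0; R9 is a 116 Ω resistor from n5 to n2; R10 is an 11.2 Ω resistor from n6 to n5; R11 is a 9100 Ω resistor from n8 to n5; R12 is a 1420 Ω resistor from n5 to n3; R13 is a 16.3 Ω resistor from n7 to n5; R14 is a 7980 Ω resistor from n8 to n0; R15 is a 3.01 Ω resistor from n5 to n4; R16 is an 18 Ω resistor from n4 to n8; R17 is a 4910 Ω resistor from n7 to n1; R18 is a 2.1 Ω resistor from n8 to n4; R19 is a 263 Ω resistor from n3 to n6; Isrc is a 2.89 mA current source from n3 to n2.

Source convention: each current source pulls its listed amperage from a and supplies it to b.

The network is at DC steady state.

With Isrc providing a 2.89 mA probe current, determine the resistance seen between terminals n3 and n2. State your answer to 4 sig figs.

R_eq = 21.27 Ω

Apply KCL at each of the 8 non-ground nodes and solve the resulting linear system.
Node n1: branches {R7, R17} → V_1 = -0.01906
Node n2: branches {R2, R3, R8, R9, Isrc} → V_2 = 7.166e-06
Node n3: branches {R3, R6, R12, R19, Isrc} → V_3 = -0.06145
Node n4: branches {R1, R4, R6, R15, R16, R18} → V_4 = -0.01959
Node n5: branches {R2, R5, R7, R9, R10, R11, R12, R13, R15} → V_5 = -0.01903
Node n6: branches {R4, R10, R19} → V_6 = -0.01991
Node n7: branches {R1, R5, R13, R17} → V_7 = -0.01908
Node n8: branches {R11, R14, R16, R18} → V_8 = -0.01958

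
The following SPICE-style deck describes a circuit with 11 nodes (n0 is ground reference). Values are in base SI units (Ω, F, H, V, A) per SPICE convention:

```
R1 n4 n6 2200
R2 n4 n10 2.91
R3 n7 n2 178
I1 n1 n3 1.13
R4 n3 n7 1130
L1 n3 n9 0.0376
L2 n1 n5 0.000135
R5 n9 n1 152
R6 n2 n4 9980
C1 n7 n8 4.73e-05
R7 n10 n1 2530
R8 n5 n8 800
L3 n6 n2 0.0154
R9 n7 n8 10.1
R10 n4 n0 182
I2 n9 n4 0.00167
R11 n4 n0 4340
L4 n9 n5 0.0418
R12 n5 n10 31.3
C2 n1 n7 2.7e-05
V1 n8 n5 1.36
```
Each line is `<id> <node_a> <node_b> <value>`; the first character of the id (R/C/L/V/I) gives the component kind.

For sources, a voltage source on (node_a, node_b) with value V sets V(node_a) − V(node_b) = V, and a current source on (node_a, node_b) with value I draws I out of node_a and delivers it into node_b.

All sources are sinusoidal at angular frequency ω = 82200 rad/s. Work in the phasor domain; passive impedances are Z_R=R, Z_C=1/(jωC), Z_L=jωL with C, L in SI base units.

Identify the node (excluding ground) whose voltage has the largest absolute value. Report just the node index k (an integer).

Apply KCL at each of the 10 non-ground nodes and solve the resulting linear system.
Node n1: branches {I1, L2, R5, R7, C2} → V_1 = 1.198+0.4666j
Node n2: branches {R3, R6, L3} → V_2 = 1.205+0.04832j
Node n3: branches {I1, R4, L1} → V_3 = 1114+397.9j
Node n4: branches {R1, R2, R6, R10, I2, R11} → V_4 = 0.000+0.000j
Node n5: branches {L2, R8, L4, R12, V1} → V_5 = -0.09056+0.001603j
Node n6: branches {R1, L3} → V_6 = 0.9259-0.4844j
Node n7: branches {R3, R4, C1, R9, C2} → V_7 = 1.301+0.009987j
Node n8: branches {C1, R8, R9, V1} → V_8 = 1.269+0.001603j
Node n9: branches {L1, R5, I2, L4} → V_9 = 25.37-51.93j
Node n10: branches {R2, R7, R12} → V_10 = -0.006436+0.0006267j
Source currents: i(V1)=-0.03117+0.1235j

3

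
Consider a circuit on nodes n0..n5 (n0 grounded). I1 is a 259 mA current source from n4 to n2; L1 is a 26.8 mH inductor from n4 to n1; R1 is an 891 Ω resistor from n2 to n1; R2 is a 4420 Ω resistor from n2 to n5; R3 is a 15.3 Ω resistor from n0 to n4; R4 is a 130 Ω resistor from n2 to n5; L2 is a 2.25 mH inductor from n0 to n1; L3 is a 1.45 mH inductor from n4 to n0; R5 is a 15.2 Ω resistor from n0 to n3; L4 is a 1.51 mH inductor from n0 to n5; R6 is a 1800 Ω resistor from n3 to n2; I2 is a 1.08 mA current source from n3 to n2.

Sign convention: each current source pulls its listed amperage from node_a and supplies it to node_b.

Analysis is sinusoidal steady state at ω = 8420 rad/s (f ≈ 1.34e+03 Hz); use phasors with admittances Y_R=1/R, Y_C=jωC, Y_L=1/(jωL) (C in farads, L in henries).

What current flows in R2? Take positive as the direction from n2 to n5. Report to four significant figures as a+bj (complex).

Apply KCL at each of the 5 non-ground nodes and solve the resulting linear system.
Node n1: branches {L1, R1, L2} → V_1 = -0.1489+0.3887j
Node n2: branches {I1, R1, R2, R4, R6, I2} → V_2 = 27.13+2.297j
Node n3: branches {R5, R6, I2} → V_3 = 0.2109+0.01923j
Node n4: branches {I1, L1, R3, L3} → V_4 = -1.439-1.891j
Node n5: branches {R2, R4, L4} → V_5 = 0.04332+2.727j

0.006129-9.735e-05j A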